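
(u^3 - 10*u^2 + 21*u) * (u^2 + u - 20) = u^5 - 9*u^4 - 9*u^3 + 221*u^2 - 420*u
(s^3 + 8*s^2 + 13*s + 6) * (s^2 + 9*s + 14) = s^5 + 17*s^4 + 99*s^3 + 235*s^2 + 236*s + 84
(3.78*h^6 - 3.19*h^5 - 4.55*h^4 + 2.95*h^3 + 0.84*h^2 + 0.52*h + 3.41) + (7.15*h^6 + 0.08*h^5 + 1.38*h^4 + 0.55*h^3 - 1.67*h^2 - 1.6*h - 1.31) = 10.93*h^6 - 3.11*h^5 - 3.17*h^4 + 3.5*h^3 - 0.83*h^2 - 1.08*h + 2.1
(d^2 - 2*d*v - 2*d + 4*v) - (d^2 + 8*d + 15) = -2*d*v - 10*d + 4*v - 15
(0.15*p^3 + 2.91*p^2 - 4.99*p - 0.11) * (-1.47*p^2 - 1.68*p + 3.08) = -0.2205*p^5 - 4.5297*p^4 + 2.9085*p^3 + 17.5077*p^2 - 15.1844*p - 0.3388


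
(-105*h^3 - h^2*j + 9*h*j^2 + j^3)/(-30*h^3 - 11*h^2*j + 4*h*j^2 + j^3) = (7*h + j)/(2*h + j)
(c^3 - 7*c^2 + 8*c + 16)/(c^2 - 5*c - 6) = (c^2 - 8*c + 16)/(c - 6)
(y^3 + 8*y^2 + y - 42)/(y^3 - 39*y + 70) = (y + 3)/(y - 5)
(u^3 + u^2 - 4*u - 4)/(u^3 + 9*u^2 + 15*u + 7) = (u^2 - 4)/(u^2 + 8*u + 7)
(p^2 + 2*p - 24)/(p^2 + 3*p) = (p^2 + 2*p - 24)/(p*(p + 3))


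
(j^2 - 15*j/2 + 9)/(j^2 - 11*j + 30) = (j - 3/2)/(j - 5)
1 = 1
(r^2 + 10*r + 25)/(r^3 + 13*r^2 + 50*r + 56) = (r^2 + 10*r + 25)/(r^3 + 13*r^2 + 50*r + 56)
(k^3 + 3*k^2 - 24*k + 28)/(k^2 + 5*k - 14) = k - 2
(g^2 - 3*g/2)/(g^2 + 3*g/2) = (2*g - 3)/(2*g + 3)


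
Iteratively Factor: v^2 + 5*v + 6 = (v + 3)*(v + 2)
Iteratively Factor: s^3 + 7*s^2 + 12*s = (s + 3)*(s^2 + 4*s) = (s + 3)*(s + 4)*(s)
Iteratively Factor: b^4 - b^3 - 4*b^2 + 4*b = (b)*(b^3 - b^2 - 4*b + 4) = b*(b + 2)*(b^2 - 3*b + 2) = b*(b - 2)*(b + 2)*(b - 1)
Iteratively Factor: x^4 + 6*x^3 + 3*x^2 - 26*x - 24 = (x + 3)*(x^3 + 3*x^2 - 6*x - 8) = (x + 1)*(x + 3)*(x^2 + 2*x - 8) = (x - 2)*(x + 1)*(x + 3)*(x + 4)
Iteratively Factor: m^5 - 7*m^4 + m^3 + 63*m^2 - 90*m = (m - 2)*(m^4 - 5*m^3 - 9*m^2 + 45*m) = (m - 5)*(m - 2)*(m^3 - 9*m) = (m - 5)*(m - 3)*(m - 2)*(m^2 + 3*m) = m*(m - 5)*(m - 3)*(m - 2)*(m + 3)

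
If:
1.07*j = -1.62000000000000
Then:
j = -1.51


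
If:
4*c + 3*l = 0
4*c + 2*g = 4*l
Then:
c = -3*l/4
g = 7*l/2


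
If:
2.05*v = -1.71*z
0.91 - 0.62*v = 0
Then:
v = 1.47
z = -1.76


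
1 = 1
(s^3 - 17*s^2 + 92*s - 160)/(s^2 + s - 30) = (s^2 - 12*s + 32)/(s + 6)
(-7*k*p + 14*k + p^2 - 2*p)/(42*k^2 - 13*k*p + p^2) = (p - 2)/(-6*k + p)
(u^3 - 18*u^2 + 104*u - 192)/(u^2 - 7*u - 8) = (u^2 - 10*u + 24)/(u + 1)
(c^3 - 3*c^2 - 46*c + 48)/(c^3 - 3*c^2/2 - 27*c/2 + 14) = 2*(c^2 - 2*c - 48)/(2*c^2 - c - 28)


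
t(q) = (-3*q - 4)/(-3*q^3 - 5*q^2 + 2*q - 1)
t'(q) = (-3*q - 4)*(9*q^2 + 10*q - 2)/(-3*q^3 - 5*q^2 + 2*q - 1)^2 - 3/(-3*q^3 - 5*q^2 + 2*q - 1)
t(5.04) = 0.04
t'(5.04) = -0.02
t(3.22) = 0.09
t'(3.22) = -0.06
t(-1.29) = 0.02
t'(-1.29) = 0.55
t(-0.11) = 2.88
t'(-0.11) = 9.09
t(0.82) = 1.48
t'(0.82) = -3.45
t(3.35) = 0.09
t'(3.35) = -0.05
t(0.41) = 4.26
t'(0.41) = -10.10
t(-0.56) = 0.73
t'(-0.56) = 2.06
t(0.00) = 4.00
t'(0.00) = 11.00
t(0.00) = 4.00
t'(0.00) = 11.00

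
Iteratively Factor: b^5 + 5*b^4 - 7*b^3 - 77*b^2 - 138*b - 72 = (b - 4)*(b^4 + 9*b^3 + 29*b^2 + 39*b + 18) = (b - 4)*(b + 1)*(b^3 + 8*b^2 + 21*b + 18) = (b - 4)*(b + 1)*(b + 2)*(b^2 + 6*b + 9) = (b - 4)*(b + 1)*(b + 2)*(b + 3)*(b + 3)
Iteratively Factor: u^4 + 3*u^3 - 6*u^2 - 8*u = (u + 1)*(u^3 + 2*u^2 - 8*u) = (u - 2)*(u + 1)*(u^2 + 4*u) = (u - 2)*(u + 1)*(u + 4)*(u)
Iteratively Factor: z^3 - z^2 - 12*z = (z - 4)*(z^2 + 3*z) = z*(z - 4)*(z + 3)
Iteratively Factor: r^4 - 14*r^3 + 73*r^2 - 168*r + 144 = (r - 4)*(r^3 - 10*r^2 + 33*r - 36) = (r - 4)*(r - 3)*(r^2 - 7*r + 12) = (r - 4)*(r - 3)^2*(r - 4)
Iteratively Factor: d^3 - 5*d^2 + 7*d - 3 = (d - 3)*(d^2 - 2*d + 1) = (d - 3)*(d - 1)*(d - 1)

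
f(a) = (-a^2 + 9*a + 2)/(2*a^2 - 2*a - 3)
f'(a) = (2 - 4*a)*(-a^2 + 9*a + 2)/(2*a^2 - 2*a - 3)^2 + (9 - 2*a)/(2*a^2 - 2*a - 3)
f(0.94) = -3.08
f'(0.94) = -4.03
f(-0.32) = 0.46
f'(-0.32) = -5.17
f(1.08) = -3.73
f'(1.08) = -5.48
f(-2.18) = -2.06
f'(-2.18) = -0.80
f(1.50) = -8.83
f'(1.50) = -27.56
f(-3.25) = -1.54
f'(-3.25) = -0.31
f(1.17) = -4.29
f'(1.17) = -6.98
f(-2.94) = -1.64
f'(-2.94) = -0.38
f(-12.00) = -0.81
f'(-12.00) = -0.02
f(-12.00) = -0.81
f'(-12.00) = -0.02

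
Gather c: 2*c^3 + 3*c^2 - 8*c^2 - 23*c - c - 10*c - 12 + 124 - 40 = 2*c^3 - 5*c^2 - 34*c + 72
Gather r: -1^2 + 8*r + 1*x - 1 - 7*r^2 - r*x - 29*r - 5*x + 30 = -7*r^2 + r*(-x - 21) - 4*x + 28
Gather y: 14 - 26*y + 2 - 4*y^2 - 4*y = -4*y^2 - 30*y + 16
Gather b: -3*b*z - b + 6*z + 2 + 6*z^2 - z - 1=b*(-3*z - 1) + 6*z^2 + 5*z + 1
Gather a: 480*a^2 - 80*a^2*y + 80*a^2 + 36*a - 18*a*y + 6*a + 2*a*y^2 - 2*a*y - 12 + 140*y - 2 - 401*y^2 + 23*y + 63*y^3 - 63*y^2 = a^2*(560 - 80*y) + a*(2*y^2 - 20*y + 42) + 63*y^3 - 464*y^2 + 163*y - 14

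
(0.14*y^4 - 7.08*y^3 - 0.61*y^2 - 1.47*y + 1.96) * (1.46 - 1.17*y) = -0.1638*y^5 + 8.488*y^4 - 9.6231*y^3 + 0.8293*y^2 - 4.4394*y + 2.8616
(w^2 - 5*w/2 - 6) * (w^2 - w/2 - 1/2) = w^4 - 3*w^3 - 21*w^2/4 + 17*w/4 + 3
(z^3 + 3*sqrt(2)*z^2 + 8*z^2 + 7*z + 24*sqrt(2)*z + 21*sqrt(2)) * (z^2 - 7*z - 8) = z^5 + z^4 + 3*sqrt(2)*z^4 - 57*z^3 + 3*sqrt(2)*z^3 - 171*sqrt(2)*z^2 - 113*z^2 - 339*sqrt(2)*z - 56*z - 168*sqrt(2)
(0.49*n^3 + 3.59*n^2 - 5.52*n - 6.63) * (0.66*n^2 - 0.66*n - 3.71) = 0.3234*n^5 + 2.046*n^4 - 7.8305*n^3 - 14.0515*n^2 + 24.855*n + 24.5973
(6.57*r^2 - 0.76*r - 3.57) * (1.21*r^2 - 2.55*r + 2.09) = 7.9497*r^4 - 17.6731*r^3 + 11.3496*r^2 + 7.5151*r - 7.4613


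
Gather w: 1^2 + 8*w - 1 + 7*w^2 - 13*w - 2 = 7*w^2 - 5*w - 2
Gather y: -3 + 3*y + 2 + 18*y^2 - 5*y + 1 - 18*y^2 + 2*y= 0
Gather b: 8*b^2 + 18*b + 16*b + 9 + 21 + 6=8*b^2 + 34*b + 36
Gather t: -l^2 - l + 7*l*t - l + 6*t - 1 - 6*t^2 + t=-l^2 - 2*l - 6*t^2 + t*(7*l + 7) - 1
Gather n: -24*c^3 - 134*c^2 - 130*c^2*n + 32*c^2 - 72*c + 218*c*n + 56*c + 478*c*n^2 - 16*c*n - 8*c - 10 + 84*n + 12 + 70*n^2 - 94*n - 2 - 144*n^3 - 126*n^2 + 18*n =-24*c^3 - 102*c^2 - 24*c - 144*n^3 + n^2*(478*c - 56) + n*(-130*c^2 + 202*c + 8)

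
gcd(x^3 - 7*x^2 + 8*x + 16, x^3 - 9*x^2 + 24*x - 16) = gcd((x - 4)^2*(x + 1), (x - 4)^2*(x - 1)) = x^2 - 8*x + 16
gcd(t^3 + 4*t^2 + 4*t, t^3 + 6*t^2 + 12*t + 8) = t^2 + 4*t + 4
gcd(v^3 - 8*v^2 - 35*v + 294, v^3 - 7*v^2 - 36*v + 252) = v^2 - v - 42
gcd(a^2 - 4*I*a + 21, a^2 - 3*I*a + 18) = a + 3*I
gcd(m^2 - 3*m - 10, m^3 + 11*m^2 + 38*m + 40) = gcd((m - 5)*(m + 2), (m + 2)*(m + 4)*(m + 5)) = m + 2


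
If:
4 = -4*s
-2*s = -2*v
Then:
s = -1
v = -1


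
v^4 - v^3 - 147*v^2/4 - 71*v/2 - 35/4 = (v - 7)*(v + 1/2)^2*(v + 5)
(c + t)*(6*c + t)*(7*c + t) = 42*c^3 + 55*c^2*t + 14*c*t^2 + t^3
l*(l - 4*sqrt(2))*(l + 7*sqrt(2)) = l^3 + 3*sqrt(2)*l^2 - 56*l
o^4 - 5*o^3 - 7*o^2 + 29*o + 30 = (o - 5)*(o - 3)*(o + 1)*(o + 2)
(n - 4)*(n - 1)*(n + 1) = n^3 - 4*n^2 - n + 4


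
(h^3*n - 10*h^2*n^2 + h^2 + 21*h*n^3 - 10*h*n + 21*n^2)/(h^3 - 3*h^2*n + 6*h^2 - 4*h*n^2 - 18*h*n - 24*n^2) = (-h^3*n + 10*h^2*n^2 - h^2 - 21*h*n^3 + 10*h*n - 21*n^2)/(-h^3 + 3*h^2*n - 6*h^2 + 4*h*n^2 + 18*h*n + 24*n^2)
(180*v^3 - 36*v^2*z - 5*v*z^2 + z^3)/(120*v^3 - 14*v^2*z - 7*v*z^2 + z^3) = (6*v + z)/(4*v + z)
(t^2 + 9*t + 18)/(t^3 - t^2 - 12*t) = (t + 6)/(t*(t - 4))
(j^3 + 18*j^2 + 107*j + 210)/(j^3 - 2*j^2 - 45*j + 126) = (j^2 + 11*j + 30)/(j^2 - 9*j + 18)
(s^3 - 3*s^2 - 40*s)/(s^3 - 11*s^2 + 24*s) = (s + 5)/(s - 3)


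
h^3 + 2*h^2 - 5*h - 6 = (h - 2)*(h + 1)*(h + 3)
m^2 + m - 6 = (m - 2)*(m + 3)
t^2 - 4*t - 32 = (t - 8)*(t + 4)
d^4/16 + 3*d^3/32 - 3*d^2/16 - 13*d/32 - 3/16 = (d/4 + 1/4)^2*(d - 2)*(d + 3/2)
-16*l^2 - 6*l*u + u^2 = (-8*l + u)*(2*l + u)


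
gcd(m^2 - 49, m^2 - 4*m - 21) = m - 7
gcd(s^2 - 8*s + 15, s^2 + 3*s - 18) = s - 3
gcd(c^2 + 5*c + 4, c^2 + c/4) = 1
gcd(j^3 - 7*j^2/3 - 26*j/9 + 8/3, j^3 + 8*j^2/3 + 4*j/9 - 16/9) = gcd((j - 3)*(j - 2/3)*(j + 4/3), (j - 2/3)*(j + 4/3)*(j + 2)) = j^2 + 2*j/3 - 8/9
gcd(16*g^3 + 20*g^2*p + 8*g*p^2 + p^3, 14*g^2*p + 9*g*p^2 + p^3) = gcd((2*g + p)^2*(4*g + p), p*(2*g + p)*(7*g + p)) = 2*g + p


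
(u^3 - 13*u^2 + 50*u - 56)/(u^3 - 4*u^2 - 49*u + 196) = (u - 2)/(u + 7)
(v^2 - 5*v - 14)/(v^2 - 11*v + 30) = (v^2 - 5*v - 14)/(v^2 - 11*v + 30)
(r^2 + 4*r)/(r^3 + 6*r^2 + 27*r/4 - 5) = 4*r/(4*r^2 + 8*r - 5)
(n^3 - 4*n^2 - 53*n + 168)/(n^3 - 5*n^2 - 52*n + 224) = (n - 3)/(n - 4)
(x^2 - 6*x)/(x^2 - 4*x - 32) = x*(6 - x)/(-x^2 + 4*x + 32)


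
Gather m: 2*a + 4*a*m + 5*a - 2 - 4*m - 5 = 7*a + m*(4*a - 4) - 7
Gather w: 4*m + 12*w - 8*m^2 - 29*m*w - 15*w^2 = -8*m^2 + 4*m - 15*w^2 + w*(12 - 29*m)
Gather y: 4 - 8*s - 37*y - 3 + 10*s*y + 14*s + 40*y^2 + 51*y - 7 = 6*s + 40*y^2 + y*(10*s + 14) - 6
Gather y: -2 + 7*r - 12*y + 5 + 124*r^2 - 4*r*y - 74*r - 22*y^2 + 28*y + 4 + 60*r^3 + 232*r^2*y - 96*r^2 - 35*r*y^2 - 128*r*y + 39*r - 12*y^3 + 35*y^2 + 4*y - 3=60*r^3 + 28*r^2 - 28*r - 12*y^3 + y^2*(13 - 35*r) + y*(232*r^2 - 132*r + 20) + 4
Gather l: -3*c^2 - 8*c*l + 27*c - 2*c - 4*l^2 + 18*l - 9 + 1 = -3*c^2 + 25*c - 4*l^2 + l*(18 - 8*c) - 8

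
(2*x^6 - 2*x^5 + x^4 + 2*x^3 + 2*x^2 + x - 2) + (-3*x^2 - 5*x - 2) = 2*x^6 - 2*x^5 + x^4 + 2*x^3 - x^2 - 4*x - 4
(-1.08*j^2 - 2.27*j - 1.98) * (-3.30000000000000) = 3.564*j^2 + 7.491*j + 6.534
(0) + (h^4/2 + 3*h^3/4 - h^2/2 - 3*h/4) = h^4/2 + 3*h^3/4 - h^2/2 - 3*h/4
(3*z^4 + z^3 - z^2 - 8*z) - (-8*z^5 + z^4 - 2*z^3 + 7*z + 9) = 8*z^5 + 2*z^4 + 3*z^3 - z^2 - 15*z - 9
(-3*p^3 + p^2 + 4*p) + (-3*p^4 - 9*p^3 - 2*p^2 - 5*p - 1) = -3*p^4 - 12*p^3 - p^2 - p - 1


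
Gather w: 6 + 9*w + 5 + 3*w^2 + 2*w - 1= 3*w^2 + 11*w + 10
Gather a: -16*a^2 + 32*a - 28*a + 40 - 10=-16*a^2 + 4*a + 30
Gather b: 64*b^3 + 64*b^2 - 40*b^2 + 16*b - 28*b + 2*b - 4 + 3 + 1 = 64*b^3 + 24*b^2 - 10*b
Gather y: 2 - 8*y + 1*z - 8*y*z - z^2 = y*(-8*z - 8) - z^2 + z + 2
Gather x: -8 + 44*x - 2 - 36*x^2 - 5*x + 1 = -36*x^2 + 39*x - 9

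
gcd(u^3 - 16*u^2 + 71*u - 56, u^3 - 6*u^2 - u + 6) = u - 1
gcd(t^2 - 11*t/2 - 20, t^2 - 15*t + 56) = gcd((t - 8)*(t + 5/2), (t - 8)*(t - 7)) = t - 8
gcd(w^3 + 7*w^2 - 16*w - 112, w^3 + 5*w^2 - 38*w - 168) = w^2 + 11*w + 28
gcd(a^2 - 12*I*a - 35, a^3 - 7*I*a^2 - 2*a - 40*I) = a - 5*I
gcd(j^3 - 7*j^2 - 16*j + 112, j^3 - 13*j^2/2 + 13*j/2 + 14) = j - 4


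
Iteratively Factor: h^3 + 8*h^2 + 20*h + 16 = (h + 4)*(h^2 + 4*h + 4) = (h + 2)*(h + 4)*(h + 2)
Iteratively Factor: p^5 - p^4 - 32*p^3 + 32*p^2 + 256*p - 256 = (p + 4)*(p^4 - 5*p^3 - 12*p^2 + 80*p - 64) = (p - 4)*(p + 4)*(p^3 - p^2 - 16*p + 16) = (p - 4)*(p - 1)*(p + 4)*(p^2 - 16) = (p - 4)^2*(p - 1)*(p + 4)*(p + 4)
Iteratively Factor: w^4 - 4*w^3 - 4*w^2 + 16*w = (w - 2)*(w^3 - 2*w^2 - 8*w) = w*(w - 2)*(w^2 - 2*w - 8) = w*(w - 2)*(w + 2)*(w - 4)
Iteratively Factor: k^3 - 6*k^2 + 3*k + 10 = (k - 2)*(k^2 - 4*k - 5) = (k - 5)*(k - 2)*(k + 1)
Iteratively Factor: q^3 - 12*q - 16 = (q + 2)*(q^2 - 2*q - 8) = (q + 2)^2*(q - 4)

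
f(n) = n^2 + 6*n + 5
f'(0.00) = 6.00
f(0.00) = 5.00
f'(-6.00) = -6.00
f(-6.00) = 5.00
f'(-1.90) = 2.20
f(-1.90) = -2.79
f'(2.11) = 10.22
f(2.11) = 22.11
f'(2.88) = 11.76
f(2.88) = 30.57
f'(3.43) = 12.86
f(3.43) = 37.34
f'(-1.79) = 2.42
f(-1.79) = -2.54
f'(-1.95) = 2.10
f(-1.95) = -2.90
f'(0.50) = 7.00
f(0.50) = 8.25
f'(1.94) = 9.88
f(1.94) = 20.40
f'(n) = 2*n + 6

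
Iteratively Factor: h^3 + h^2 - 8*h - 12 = (h + 2)*(h^2 - h - 6) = (h - 3)*(h + 2)*(h + 2)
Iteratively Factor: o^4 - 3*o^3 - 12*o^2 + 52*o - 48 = (o - 2)*(o^3 - o^2 - 14*o + 24) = (o - 2)^2*(o^2 + o - 12) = (o - 2)^2*(o + 4)*(o - 3)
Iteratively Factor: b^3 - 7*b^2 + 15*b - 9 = (b - 3)*(b^2 - 4*b + 3) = (b - 3)^2*(b - 1)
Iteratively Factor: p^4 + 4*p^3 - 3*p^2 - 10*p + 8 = (p + 4)*(p^3 - 3*p + 2) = (p + 2)*(p + 4)*(p^2 - 2*p + 1) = (p - 1)*(p + 2)*(p + 4)*(p - 1)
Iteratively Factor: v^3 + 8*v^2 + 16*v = (v + 4)*(v^2 + 4*v) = (v + 4)^2*(v)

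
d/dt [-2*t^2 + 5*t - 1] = 5 - 4*t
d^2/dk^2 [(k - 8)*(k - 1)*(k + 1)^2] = 12*k^2 - 42*k - 18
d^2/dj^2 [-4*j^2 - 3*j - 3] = -8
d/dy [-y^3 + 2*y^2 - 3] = y*(4 - 3*y)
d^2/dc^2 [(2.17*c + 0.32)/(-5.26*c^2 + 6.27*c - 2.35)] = (-(2.17*c + 0.32)*(10.52*c - 6.27)*(21.04*c - 12.54) + (68.4852*c - 23.8454)*(5.26*c^2 - 6.27*c + 2.35))/(5.26*c^2 - 6.27*c + 2.35)^3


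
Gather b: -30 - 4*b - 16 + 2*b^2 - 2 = 2*b^2 - 4*b - 48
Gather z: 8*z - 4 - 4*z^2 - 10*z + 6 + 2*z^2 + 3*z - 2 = -2*z^2 + z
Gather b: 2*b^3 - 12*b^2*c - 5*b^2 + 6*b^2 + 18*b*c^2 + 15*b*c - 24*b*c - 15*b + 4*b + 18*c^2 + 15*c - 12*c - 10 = 2*b^3 + b^2*(1 - 12*c) + b*(18*c^2 - 9*c - 11) + 18*c^2 + 3*c - 10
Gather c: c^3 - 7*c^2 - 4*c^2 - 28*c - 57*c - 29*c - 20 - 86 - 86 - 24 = c^3 - 11*c^2 - 114*c - 216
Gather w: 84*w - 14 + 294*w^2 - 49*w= 294*w^2 + 35*w - 14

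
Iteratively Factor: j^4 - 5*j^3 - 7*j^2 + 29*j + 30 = (j - 5)*(j^3 - 7*j - 6) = (j - 5)*(j + 1)*(j^2 - j - 6) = (j - 5)*(j + 1)*(j + 2)*(j - 3)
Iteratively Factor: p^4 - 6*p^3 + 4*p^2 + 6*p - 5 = (p - 5)*(p^3 - p^2 - p + 1) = (p - 5)*(p - 1)*(p^2 - 1) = (p - 5)*(p - 1)^2*(p + 1)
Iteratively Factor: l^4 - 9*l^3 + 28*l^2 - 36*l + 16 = (l - 2)*(l^3 - 7*l^2 + 14*l - 8) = (l - 2)*(l - 1)*(l^2 - 6*l + 8) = (l - 4)*(l - 2)*(l - 1)*(l - 2)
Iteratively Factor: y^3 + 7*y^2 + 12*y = (y)*(y^2 + 7*y + 12) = y*(y + 3)*(y + 4)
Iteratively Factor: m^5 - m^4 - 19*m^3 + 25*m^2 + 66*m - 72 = (m - 3)*(m^4 + 2*m^3 - 13*m^2 - 14*m + 24) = (m - 3)*(m + 2)*(m^3 - 13*m + 12) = (m - 3)^2*(m + 2)*(m^2 + 3*m - 4) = (m - 3)^2*(m - 1)*(m + 2)*(m + 4)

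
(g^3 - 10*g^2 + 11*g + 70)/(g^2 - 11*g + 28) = (g^2 - 3*g - 10)/(g - 4)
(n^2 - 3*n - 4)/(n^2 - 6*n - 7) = (n - 4)/(n - 7)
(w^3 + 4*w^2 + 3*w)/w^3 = 1 + 4/w + 3/w^2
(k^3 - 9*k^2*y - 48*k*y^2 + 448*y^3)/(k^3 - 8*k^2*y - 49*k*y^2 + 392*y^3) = (-k + 8*y)/(-k + 7*y)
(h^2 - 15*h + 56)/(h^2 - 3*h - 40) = (h - 7)/(h + 5)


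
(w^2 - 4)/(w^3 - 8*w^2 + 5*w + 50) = (w - 2)/(w^2 - 10*w + 25)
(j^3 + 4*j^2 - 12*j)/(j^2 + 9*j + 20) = j*(j^2 + 4*j - 12)/(j^2 + 9*j + 20)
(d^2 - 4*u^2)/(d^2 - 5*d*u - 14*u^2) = (-d + 2*u)/(-d + 7*u)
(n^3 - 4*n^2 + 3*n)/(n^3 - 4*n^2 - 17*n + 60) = n*(n - 1)/(n^2 - n - 20)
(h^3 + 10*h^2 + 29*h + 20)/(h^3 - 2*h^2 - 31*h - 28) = (h + 5)/(h - 7)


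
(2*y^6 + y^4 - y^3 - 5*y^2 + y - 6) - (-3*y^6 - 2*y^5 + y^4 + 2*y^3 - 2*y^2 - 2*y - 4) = 5*y^6 + 2*y^5 - 3*y^3 - 3*y^2 + 3*y - 2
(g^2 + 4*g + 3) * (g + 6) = g^3 + 10*g^2 + 27*g + 18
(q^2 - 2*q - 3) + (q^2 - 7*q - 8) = 2*q^2 - 9*q - 11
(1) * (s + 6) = s + 6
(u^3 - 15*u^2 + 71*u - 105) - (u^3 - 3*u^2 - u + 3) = -12*u^2 + 72*u - 108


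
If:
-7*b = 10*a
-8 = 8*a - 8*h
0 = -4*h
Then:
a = -1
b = 10/7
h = 0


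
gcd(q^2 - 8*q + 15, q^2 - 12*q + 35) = q - 5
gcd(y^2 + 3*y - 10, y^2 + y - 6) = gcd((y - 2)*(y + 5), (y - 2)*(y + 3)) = y - 2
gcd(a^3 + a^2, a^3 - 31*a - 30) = a + 1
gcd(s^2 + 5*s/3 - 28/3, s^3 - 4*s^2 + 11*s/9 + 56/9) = s - 7/3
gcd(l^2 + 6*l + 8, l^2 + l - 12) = l + 4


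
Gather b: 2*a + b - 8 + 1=2*a + b - 7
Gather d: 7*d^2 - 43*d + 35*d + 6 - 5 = 7*d^2 - 8*d + 1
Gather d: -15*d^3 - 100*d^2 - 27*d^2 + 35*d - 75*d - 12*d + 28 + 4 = -15*d^3 - 127*d^2 - 52*d + 32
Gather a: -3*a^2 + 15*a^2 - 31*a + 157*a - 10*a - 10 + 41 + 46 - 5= 12*a^2 + 116*a + 72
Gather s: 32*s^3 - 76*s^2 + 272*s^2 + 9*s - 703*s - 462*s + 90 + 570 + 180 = 32*s^3 + 196*s^2 - 1156*s + 840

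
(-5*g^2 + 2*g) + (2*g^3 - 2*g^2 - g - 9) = 2*g^3 - 7*g^2 + g - 9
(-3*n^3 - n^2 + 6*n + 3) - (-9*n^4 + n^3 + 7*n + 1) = 9*n^4 - 4*n^3 - n^2 - n + 2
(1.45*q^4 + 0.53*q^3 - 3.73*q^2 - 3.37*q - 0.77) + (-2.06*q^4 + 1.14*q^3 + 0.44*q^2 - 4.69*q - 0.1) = -0.61*q^4 + 1.67*q^3 - 3.29*q^2 - 8.06*q - 0.87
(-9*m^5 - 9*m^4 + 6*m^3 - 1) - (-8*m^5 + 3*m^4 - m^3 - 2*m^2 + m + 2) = -m^5 - 12*m^4 + 7*m^3 + 2*m^2 - m - 3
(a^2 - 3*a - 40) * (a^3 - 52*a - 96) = a^5 - 3*a^4 - 92*a^3 + 60*a^2 + 2368*a + 3840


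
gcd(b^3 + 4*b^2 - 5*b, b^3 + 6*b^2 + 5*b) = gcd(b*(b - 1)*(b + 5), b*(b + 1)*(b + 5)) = b^2 + 5*b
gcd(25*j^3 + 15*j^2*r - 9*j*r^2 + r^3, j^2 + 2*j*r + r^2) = j + r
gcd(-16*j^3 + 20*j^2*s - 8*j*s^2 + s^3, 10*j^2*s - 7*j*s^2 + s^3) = -2*j + s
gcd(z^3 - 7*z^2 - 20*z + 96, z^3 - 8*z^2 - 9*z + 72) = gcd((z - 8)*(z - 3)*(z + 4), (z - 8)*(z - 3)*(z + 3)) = z^2 - 11*z + 24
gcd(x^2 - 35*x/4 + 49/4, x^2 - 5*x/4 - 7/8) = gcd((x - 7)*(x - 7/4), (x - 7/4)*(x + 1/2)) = x - 7/4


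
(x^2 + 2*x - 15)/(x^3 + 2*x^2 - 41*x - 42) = (x^2 + 2*x - 15)/(x^3 + 2*x^2 - 41*x - 42)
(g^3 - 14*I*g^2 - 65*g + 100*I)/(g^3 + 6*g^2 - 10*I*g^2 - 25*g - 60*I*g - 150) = (g - 4*I)/(g + 6)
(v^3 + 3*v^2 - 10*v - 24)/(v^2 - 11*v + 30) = (v^3 + 3*v^2 - 10*v - 24)/(v^2 - 11*v + 30)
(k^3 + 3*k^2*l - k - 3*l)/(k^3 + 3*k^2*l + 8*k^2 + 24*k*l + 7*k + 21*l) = (k - 1)/(k + 7)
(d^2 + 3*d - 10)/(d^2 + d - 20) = (d - 2)/(d - 4)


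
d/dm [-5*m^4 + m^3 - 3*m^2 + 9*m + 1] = -20*m^3 + 3*m^2 - 6*m + 9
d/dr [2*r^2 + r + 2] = 4*r + 1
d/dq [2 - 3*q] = -3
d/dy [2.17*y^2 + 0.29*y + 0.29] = 4.34*y + 0.29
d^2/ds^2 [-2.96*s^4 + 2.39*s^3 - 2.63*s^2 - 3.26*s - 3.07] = -35.52*s^2 + 14.34*s - 5.26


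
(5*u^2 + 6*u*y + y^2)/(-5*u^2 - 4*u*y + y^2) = (5*u + y)/(-5*u + y)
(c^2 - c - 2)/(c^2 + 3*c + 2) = (c - 2)/(c + 2)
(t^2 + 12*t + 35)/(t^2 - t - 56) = (t + 5)/(t - 8)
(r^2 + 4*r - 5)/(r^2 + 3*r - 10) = (r - 1)/(r - 2)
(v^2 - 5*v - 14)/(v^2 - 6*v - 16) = (v - 7)/(v - 8)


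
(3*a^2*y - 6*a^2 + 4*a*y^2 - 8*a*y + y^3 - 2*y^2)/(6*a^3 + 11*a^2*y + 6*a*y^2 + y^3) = (y - 2)/(2*a + y)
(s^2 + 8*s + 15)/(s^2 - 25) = (s + 3)/(s - 5)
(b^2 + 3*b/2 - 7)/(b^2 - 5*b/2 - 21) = (b - 2)/(b - 6)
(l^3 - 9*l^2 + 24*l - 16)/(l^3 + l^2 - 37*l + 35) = (l^2 - 8*l + 16)/(l^2 + 2*l - 35)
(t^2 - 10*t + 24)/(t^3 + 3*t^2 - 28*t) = (t - 6)/(t*(t + 7))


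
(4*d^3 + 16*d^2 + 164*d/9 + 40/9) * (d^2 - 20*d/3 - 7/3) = 4*d^5 - 32*d^4/3 - 880*d^3/9 - 4168*d^2/27 - 1948*d/27 - 280/27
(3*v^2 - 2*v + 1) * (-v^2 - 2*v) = -3*v^4 - 4*v^3 + 3*v^2 - 2*v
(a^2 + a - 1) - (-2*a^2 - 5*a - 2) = 3*a^2 + 6*a + 1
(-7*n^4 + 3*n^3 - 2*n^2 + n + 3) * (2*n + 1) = -14*n^5 - n^4 - n^3 + 7*n + 3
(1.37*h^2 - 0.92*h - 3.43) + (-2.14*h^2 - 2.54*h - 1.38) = -0.77*h^2 - 3.46*h - 4.81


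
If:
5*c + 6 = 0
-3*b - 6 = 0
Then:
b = -2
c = -6/5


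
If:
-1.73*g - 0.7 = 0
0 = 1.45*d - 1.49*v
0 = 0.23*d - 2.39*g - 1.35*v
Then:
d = 0.89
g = -0.40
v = 0.87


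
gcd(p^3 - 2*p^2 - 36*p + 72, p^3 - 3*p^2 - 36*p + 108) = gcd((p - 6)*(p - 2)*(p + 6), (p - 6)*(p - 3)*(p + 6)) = p^2 - 36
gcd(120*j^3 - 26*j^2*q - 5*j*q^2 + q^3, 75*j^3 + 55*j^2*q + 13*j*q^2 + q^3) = 5*j + q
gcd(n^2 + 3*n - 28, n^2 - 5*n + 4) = n - 4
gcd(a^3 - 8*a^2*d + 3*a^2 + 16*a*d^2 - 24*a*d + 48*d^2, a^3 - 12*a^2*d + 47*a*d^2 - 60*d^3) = a - 4*d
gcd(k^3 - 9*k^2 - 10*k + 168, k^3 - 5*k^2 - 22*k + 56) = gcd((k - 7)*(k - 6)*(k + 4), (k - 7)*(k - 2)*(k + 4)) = k^2 - 3*k - 28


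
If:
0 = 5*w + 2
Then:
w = -2/5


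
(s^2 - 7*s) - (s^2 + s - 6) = 6 - 8*s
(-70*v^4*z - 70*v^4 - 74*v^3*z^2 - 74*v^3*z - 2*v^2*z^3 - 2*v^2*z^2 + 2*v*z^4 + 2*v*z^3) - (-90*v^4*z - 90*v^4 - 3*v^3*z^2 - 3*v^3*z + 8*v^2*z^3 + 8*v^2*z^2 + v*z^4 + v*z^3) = 20*v^4*z + 20*v^4 - 71*v^3*z^2 - 71*v^3*z - 10*v^2*z^3 - 10*v^2*z^2 + v*z^4 + v*z^3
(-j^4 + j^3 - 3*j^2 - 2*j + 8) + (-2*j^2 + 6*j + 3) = -j^4 + j^3 - 5*j^2 + 4*j + 11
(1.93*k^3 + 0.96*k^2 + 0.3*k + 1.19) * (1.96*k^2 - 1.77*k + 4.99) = 3.7828*k^5 - 1.5345*k^4 + 8.5195*k^3 + 6.5918*k^2 - 0.6093*k + 5.9381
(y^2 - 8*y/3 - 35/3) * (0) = 0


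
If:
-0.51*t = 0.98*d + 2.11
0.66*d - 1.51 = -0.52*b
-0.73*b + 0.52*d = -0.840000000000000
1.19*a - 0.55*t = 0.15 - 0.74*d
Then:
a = -3.12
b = 1.78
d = 0.88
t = -5.84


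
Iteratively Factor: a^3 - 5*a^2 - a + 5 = (a - 1)*(a^2 - 4*a - 5) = (a - 5)*(a - 1)*(a + 1)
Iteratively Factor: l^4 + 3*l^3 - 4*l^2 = (l - 1)*(l^3 + 4*l^2) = (l - 1)*(l + 4)*(l^2) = l*(l - 1)*(l + 4)*(l)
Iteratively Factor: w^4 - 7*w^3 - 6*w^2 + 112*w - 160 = (w + 4)*(w^3 - 11*w^2 + 38*w - 40) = (w - 4)*(w + 4)*(w^2 - 7*w + 10) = (w - 5)*(w - 4)*(w + 4)*(w - 2)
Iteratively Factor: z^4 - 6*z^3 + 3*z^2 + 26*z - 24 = (z - 4)*(z^3 - 2*z^2 - 5*z + 6) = (z - 4)*(z - 3)*(z^2 + z - 2) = (z - 4)*(z - 3)*(z + 2)*(z - 1)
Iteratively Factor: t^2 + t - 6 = (t - 2)*(t + 3)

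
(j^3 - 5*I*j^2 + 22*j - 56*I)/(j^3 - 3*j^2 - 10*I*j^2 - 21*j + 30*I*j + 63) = (j^2 + 2*I*j + 8)/(j^2 - 3*j*(1 + I) + 9*I)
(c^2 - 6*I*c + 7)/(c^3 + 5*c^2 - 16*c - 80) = (c^2 - 6*I*c + 7)/(c^3 + 5*c^2 - 16*c - 80)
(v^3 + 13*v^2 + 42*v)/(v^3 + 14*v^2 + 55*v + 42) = v/(v + 1)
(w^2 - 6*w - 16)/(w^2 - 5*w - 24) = (w + 2)/(w + 3)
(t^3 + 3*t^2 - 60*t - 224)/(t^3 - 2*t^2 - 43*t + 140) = (t^2 - 4*t - 32)/(t^2 - 9*t + 20)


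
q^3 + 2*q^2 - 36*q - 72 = (q - 6)*(q + 2)*(q + 6)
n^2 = n^2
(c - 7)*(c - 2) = c^2 - 9*c + 14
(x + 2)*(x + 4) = x^2 + 6*x + 8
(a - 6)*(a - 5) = a^2 - 11*a + 30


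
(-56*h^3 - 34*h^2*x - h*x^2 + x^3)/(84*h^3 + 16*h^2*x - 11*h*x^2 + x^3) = (4*h + x)/(-6*h + x)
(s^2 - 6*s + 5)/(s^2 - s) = (s - 5)/s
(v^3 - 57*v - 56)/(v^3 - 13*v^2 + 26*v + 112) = (v^2 + 8*v + 7)/(v^2 - 5*v - 14)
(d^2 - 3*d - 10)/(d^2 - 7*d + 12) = (d^2 - 3*d - 10)/(d^2 - 7*d + 12)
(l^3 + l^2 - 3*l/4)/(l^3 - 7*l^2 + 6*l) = (l^2 + l - 3/4)/(l^2 - 7*l + 6)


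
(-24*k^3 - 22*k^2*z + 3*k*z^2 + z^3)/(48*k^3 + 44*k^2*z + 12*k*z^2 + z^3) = (-4*k^2 - 3*k*z + z^2)/(8*k^2 + 6*k*z + z^2)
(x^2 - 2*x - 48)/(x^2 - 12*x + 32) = (x + 6)/(x - 4)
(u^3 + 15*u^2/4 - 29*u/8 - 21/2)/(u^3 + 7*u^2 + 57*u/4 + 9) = (4*u - 7)/(2*(2*u + 3))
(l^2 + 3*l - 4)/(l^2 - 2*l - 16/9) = 9*(-l^2 - 3*l + 4)/(-9*l^2 + 18*l + 16)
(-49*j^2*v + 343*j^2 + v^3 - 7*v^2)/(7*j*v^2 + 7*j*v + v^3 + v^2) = (-7*j*v + 49*j + v^2 - 7*v)/(v*(v + 1))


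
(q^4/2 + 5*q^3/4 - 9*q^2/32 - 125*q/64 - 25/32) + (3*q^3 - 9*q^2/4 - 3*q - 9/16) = q^4/2 + 17*q^3/4 - 81*q^2/32 - 317*q/64 - 43/32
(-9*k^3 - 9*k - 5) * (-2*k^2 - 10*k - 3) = 18*k^5 + 90*k^4 + 45*k^3 + 100*k^2 + 77*k + 15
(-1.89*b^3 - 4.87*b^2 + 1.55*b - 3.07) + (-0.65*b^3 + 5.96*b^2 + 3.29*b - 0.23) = -2.54*b^3 + 1.09*b^2 + 4.84*b - 3.3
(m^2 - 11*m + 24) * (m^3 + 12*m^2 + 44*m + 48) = m^5 + m^4 - 64*m^3 - 148*m^2 + 528*m + 1152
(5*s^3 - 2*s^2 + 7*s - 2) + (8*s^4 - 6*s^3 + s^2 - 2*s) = 8*s^4 - s^3 - s^2 + 5*s - 2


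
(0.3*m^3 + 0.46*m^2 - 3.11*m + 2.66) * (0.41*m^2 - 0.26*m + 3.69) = 0.123*m^5 + 0.1106*m^4 - 0.2877*m^3 + 3.5966*m^2 - 12.1675*m + 9.8154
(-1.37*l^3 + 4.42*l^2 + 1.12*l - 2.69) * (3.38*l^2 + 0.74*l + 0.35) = -4.6306*l^5 + 13.9258*l^4 + 6.5769*l^3 - 6.7164*l^2 - 1.5986*l - 0.9415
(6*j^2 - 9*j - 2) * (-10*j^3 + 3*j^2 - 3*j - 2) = -60*j^5 + 108*j^4 - 25*j^3 + 9*j^2 + 24*j + 4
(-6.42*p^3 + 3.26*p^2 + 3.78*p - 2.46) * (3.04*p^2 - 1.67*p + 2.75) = -19.5168*p^5 + 20.6318*p^4 - 11.608*p^3 - 4.826*p^2 + 14.5032*p - 6.765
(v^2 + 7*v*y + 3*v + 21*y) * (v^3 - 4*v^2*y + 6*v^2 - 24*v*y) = v^5 + 3*v^4*y + 9*v^4 - 28*v^3*y^2 + 27*v^3*y + 18*v^3 - 252*v^2*y^2 + 54*v^2*y - 504*v*y^2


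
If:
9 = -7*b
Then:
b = -9/7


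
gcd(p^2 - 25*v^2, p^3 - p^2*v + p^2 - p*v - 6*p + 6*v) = 1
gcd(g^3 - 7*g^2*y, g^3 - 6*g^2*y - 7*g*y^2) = -g^2 + 7*g*y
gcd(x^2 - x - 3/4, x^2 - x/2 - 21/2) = 1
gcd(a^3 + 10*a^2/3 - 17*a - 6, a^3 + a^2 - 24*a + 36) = a^2 + 3*a - 18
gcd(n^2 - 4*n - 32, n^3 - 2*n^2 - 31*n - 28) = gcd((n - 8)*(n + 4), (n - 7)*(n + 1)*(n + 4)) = n + 4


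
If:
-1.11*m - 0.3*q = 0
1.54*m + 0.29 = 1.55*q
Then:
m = -0.04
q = 0.15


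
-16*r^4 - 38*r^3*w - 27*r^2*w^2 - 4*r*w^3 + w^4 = (-8*r + w)*(r + w)^2*(2*r + w)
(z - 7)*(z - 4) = z^2 - 11*z + 28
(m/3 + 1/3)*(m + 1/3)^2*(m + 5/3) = m^4/3 + 10*m^3/9 + 32*m^2/27 + 38*m/81 + 5/81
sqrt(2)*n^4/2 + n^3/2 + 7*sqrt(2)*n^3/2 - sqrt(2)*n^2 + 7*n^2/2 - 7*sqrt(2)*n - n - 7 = (n/2 + sqrt(2)/2)*(n + 7)*(n - sqrt(2))*(sqrt(2)*n + 1)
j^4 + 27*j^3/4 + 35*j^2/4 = j^2*(j + 7/4)*(j + 5)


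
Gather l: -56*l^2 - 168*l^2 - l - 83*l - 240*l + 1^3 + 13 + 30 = -224*l^2 - 324*l + 44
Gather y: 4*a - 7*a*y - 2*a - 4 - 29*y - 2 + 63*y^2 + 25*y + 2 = 2*a + 63*y^2 + y*(-7*a - 4) - 4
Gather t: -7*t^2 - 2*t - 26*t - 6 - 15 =-7*t^2 - 28*t - 21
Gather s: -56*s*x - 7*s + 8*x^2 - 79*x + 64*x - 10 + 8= s*(-56*x - 7) + 8*x^2 - 15*x - 2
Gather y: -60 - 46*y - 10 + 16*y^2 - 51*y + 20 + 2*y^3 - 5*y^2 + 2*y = 2*y^3 + 11*y^2 - 95*y - 50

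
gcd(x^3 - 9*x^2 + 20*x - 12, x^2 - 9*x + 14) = x - 2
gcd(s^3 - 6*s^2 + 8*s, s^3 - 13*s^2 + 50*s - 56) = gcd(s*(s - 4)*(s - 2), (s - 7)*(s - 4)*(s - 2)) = s^2 - 6*s + 8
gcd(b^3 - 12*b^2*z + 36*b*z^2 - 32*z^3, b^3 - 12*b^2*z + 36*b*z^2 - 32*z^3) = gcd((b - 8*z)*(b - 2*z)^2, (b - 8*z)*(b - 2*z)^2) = -b^3 + 12*b^2*z - 36*b*z^2 + 32*z^3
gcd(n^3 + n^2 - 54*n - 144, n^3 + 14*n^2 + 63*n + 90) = n^2 + 9*n + 18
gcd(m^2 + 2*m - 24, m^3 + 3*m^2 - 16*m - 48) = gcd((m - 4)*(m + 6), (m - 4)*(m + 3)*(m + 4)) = m - 4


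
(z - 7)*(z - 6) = z^2 - 13*z + 42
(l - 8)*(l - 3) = l^2 - 11*l + 24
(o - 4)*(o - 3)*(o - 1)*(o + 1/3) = o^4 - 23*o^3/3 + 49*o^2/3 - 17*o/3 - 4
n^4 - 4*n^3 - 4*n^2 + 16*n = n*(n - 4)*(n - 2)*(n + 2)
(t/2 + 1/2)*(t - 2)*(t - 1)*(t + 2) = t^4/2 - 5*t^2/2 + 2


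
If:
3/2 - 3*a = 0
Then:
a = 1/2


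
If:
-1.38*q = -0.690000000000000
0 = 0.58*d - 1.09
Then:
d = 1.88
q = 0.50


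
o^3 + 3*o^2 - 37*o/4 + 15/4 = (o - 3/2)*(o - 1/2)*(o + 5)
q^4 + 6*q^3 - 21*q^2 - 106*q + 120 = (q - 4)*(q - 1)*(q + 5)*(q + 6)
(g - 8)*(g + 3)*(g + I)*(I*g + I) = I*g^4 - g^3 - 4*I*g^3 + 4*g^2 - 29*I*g^2 + 29*g - 24*I*g + 24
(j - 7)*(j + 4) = j^2 - 3*j - 28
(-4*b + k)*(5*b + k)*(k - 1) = -20*b^2*k + 20*b^2 + b*k^2 - b*k + k^3 - k^2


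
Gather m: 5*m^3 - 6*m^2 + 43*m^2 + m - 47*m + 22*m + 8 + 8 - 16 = 5*m^3 + 37*m^2 - 24*m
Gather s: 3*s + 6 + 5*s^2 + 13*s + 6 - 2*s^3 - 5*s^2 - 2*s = -2*s^3 + 14*s + 12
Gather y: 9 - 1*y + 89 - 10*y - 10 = 88 - 11*y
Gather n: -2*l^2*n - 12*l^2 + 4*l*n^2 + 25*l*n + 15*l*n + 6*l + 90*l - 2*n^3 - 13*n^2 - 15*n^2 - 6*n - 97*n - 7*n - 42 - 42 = -12*l^2 + 96*l - 2*n^3 + n^2*(4*l - 28) + n*(-2*l^2 + 40*l - 110) - 84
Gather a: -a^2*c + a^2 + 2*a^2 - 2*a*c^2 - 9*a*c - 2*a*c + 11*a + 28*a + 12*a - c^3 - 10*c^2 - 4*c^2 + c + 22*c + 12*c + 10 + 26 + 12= a^2*(3 - c) + a*(-2*c^2 - 11*c + 51) - c^3 - 14*c^2 + 35*c + 48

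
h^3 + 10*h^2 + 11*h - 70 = (h - 2)*(h + 5)*(h + 7)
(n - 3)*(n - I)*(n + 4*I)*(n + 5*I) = n^4 - 3*n^3 + 8*I*n^3 - 11*n^2 - 24*I*n^2 + 33*n + 20*I*n - 60*I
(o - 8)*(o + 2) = o^2 - 6*o - 16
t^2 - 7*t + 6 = (t - 6)*(t - 1)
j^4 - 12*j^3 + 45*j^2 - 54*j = j*(j - 6)*(j - 3)^2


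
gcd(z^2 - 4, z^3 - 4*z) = z^2 - 4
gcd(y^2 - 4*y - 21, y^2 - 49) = y - 7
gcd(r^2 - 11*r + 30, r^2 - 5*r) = r - 5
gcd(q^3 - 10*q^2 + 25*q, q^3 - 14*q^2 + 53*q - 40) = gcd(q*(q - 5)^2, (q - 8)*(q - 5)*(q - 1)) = q - 5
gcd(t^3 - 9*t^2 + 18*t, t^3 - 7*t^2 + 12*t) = t^2 - 3*t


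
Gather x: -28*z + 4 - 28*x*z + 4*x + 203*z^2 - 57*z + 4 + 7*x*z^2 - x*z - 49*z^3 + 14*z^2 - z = x*(7*z^2 - 29*z + 4) - 49*z^3 + 217*z^2 - 86*z + 8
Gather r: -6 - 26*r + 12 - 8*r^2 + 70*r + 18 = -8*r^2 + 44*r + 24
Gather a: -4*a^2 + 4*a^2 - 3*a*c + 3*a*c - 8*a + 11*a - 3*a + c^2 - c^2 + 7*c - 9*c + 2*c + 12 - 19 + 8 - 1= 0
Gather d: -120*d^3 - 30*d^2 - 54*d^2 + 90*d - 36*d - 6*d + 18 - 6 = -120*d^3 - 84*d^2 + 48*d + 12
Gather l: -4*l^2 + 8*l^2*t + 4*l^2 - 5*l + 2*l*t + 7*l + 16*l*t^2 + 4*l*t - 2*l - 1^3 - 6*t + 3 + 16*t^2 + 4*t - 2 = 8*l^2*t + l*(16*t^2 + 6*t) + 16*t^2 - 2*t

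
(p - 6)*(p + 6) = p^2 - 36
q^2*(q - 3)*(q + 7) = q^4 + 4*q^3 - 21*q^2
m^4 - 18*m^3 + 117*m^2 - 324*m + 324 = (m - 6)^2*(m - 3)^2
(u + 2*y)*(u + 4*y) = u^2 + 6*u*y + 8*y^2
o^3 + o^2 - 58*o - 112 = (o - 8)*(o + 2)*(o + 7)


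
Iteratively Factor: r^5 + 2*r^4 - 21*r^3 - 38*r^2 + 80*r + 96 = (r + 4)*(r^4 - 2*r^3 - 13*r^2 + 14*r + 24) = (r - 4)*(r + 4)*(r^3 + 2*r^2 - 5*r - 6) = (r - 4)*(r - 2)*(r + 4)*(r^2 + 4*r + 3) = (r - 4)*(r - 2)*(r + 1)*(r + 4)*(r + 3)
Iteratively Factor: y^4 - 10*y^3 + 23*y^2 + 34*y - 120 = (y - 5)*(y^3 - 5*y^2 - 2*y + 24) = (y - 5)*(y - 3)*(y^2 - 2*y - 8) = (y - 5)*(y - 4)*(y - 3)*(y + 2)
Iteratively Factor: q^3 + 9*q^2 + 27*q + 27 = (q + 3)*(q^2 + 6*q + 9) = (q + 3)^2*(q + 3)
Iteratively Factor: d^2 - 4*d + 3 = (d - 1)*(d - 3)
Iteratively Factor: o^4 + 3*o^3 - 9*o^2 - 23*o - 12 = (o + 1)*(o^3 + 2*o^2 - 11*o - 12) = (o + 1)^2*(o^2 + o - 12) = (o + 1)^2*(o + 4)*(o - 3)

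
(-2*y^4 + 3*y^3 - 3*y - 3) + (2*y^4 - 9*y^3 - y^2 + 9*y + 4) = -6*y^3 - y^2 + 6*y + 1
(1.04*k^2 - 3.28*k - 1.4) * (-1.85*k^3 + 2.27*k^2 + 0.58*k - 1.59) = -1.924*k^5 + 8.4288*k^4 - 4.2524*k^3 - 6.734*k^2 + 4.4032*k + 2.226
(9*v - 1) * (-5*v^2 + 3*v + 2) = -45*v^3 + 32*v^2 + 15*v - 2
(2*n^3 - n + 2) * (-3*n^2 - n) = -6*n^5 - 2*n^4 + 3*n^3 - 5*n^2 - 2*n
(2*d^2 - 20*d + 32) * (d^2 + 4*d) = 2*d^4 - 12*d^3 - 48*d^2 + 128*d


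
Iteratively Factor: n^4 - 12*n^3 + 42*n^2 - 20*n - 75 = (n - 5)*(n^3 - 7*n^2 + 7*n + 15) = (n - 5)^2*(n^2 - 2*n - 3) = (n - 5)^2*(n - 3)*(n + 1)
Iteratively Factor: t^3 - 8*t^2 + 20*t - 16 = (t - 2)*(t^2 - 6*t + 8) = (t - 4)*(t - 2)*(t - 2)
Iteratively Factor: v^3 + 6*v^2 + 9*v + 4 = (v + 4)*(v^2 + 2*v + 1) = (v + 1)*(v + 4)*(v + 1)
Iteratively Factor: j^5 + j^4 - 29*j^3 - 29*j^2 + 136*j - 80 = (j + 4)*(j^4 - 3*j^3 - 17*j^2 + 39*j - 20) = (j - 5)*(j + 4)*(j^3 + 2*j^2 - 7*j + 4) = (j - 5)*(j - 1)*(j + 4)*(j^2 + 3*j - 4) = (j - 5)*(j - 1)*(j + 4)^2*(j - 1)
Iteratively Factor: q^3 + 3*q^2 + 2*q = (q + 2)*(q^2 + q) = (q + 1)*(q + 2)*(q)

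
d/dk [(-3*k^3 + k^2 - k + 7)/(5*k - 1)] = 2*(-15*k^3 + 7*k^2 - k - 17)/(25*k^2 - 10*k + 1)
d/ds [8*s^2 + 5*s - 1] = 16*s + 5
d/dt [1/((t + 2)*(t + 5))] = (-2*t - 7)/(t^4 + 14*t^3 + 69*t^2 + 140*t + 100)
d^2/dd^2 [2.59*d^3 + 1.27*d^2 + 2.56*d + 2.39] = 15.54*d + 2.54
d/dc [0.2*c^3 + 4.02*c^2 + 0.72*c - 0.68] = 0.6*c^2 + 8.04*c + 0.72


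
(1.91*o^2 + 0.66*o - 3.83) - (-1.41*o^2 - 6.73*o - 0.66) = 3.32*o^2 + 7.39*o - 3.17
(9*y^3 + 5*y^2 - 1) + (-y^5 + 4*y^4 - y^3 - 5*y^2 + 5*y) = -y^5 + 4*y^4 + 8*y^3 + 5*y - 1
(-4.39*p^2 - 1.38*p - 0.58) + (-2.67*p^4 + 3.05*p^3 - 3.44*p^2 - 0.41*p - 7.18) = -2.67*p^4 + 3.05*p^3 - 7.83*p^2 - 1.79*p - 7.76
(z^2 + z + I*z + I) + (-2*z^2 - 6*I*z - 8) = -z^2 + z - 5*I*z - 8 + I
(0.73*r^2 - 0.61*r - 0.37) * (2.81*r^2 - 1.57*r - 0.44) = 2.0513*r^4 - 2.8602*r^3 - 0.4032*r^2 + 0.8493*r + 0.1628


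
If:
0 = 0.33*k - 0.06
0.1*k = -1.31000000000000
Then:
No Solution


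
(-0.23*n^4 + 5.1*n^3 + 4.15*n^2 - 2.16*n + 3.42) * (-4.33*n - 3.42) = 0.9959*n^5 - 21.2964*n^4 - 35.4115*n^3 - 4.8402*n^2 - 7.4214*n - 11.6964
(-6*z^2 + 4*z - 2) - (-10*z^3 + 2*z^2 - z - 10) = 10*z^3 - 8*z^2 + 5*z + 8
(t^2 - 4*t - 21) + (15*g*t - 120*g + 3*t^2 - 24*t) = 15*g*t - 120*g + 4*t^2 - 28*t - 21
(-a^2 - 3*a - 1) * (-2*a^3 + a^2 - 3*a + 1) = 2*a^5 + 5*a^4 + 2*a^3 + 7*a^2 - 1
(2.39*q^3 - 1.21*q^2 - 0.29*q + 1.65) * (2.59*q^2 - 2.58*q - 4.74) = 6.1901*q^5 - 9.3001*q^4 - 8.9579*q^3 + 10.7571*q^2 - 2.8824*q - 7.821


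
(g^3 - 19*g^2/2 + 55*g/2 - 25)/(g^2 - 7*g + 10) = g - 5/2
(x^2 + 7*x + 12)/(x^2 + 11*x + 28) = (x + 3)/(x + 7)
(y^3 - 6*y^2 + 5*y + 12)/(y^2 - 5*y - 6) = (y^2 - 7*y + 12)/(y - 6)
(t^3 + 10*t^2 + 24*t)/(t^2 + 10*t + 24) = t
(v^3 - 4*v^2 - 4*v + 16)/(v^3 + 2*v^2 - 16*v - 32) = (v - 2)/(v + 4)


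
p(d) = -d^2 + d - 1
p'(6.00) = -11.00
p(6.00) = -31.00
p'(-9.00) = 19.00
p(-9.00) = -91.00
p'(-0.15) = 1.30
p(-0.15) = -1.17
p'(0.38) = 0.24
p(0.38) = -0.76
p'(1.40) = -1.80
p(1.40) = -1.56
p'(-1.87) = 4.74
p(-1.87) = -6.37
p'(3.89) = -6.78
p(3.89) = -12.24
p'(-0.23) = 1.46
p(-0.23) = -1.28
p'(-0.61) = 2.22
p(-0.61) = -1.98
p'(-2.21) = 5.42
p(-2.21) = -8.09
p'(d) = 1 - 2*d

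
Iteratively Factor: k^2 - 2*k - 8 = (k + 2)*(k - 4)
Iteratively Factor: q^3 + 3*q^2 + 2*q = (q + 2)*(q^2 + q) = (q + 1)*(q + 2)*(q)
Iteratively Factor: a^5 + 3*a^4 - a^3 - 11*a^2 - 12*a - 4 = (a + 2)*(a^4 + a^3 - 3*a^2 - 5*a - 2) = (a + 1)*(a + 2)*(a^3 - 3*a - 2) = (a + 1)^2*(a + 2)*(a^2 - a - 2) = (a + 1)^3*(a + 2)*(a - 2)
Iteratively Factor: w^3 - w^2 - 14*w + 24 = (w - 2)*(w^2 + w - 12) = (w - 2)*(w + 4)*(w - 3)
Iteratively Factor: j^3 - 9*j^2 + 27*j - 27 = (j - 3)*(j^2 - 6*j + 9) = (j - 3)^2*(j - 3)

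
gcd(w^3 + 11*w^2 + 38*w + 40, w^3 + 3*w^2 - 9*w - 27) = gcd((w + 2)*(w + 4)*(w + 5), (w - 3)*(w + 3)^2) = 1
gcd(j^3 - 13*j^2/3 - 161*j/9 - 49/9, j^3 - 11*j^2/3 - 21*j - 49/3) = j^2 - 14*j/3 - 49/3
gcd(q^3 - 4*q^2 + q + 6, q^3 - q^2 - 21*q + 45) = q - 3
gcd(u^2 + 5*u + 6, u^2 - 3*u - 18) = u + 3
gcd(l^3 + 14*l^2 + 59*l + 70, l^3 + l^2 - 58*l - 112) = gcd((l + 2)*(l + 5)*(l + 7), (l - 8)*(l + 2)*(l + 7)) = l^2 + 9*l + 14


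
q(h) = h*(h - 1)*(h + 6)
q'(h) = h*(h - 1) + h*(h + 6) + (h - 1)*(h + 6)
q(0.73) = -1.33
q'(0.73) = 2.90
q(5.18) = 242.07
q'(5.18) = 126.30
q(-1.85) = 21.88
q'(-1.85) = -14.23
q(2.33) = 25.81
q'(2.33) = 33.59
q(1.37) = 3.74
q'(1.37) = 13.33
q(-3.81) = 40.13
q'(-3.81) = -0.55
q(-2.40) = 29.38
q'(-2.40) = -12.72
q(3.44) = 79.24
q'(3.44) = 63.90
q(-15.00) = -2160.00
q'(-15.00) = 519.00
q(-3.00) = 36.00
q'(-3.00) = -9.00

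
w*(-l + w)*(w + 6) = -l*w^2 - 6*l*w + w^3 + 6*w^2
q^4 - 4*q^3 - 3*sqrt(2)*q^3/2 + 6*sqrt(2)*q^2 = q^2*(q - 4)*(q - 3*sqrt(2)/2)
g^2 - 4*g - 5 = (g - 5)*(g + 1)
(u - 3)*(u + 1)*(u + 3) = u^3 + u^2 - 9*u - 9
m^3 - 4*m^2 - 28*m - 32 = (m - 8)*(m + 2)^2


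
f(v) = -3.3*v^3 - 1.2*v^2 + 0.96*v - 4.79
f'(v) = -9.9*v^2 - 2.4*v + 0.96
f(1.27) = -12.27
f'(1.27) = -18.06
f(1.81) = -26.55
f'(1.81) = -35.82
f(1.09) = -9.44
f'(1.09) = -13.42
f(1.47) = -16.45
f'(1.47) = -23.96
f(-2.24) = 24.13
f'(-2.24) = -43.34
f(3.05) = -106.65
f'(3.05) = -98.45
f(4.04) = -238.10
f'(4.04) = -170.32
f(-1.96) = 13.57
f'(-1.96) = -32.37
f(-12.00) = 5513.29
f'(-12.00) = -1395.84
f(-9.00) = 2295.07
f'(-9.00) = -779.34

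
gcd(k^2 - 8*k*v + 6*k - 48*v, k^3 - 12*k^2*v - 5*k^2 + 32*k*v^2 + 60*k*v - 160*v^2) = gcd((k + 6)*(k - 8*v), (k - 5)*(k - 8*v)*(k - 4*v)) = -k + 8*v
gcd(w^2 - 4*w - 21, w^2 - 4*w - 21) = w^2 - 4*w - 21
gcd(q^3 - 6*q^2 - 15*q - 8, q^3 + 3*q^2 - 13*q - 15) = q + 1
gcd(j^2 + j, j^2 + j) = j^2 + j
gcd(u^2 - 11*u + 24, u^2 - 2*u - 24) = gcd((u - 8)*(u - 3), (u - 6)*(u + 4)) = 1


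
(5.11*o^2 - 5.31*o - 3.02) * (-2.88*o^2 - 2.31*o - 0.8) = -14.7168*o^4 + 3.4887*o^3 + 16.8757*o^2 + 11.2242*o + 2.416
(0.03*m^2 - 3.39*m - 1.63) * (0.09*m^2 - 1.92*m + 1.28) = 0.0027*m^4 - 0.3627*m^3 + 6.4005*m^2 - 1.2096*m - 2.0864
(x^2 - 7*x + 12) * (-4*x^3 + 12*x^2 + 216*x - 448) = -4*x^5 + 40*x^4 + 84*x^3 - 1816*x^2 + 5728*x - 5376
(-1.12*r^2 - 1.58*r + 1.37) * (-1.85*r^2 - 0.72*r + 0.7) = 2.072*r^4 + 3.7294*r^3 - 2.1809*r^2 - 2.0924*r + 0.959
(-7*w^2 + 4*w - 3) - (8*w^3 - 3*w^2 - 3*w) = -8*w^3 - 4*w^2 + 7*w - 3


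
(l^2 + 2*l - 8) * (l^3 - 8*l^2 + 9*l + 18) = l^5 - 6*l^4 - 15*l^3 + 100*l^2 - 36*l - 144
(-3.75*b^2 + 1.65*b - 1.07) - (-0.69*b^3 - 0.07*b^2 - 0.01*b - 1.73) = 0.69*b^3 - 3.68*b^2 + 1.66*b + 0.66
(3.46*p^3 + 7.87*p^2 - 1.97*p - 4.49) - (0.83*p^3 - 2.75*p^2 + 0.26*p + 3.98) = 2.63*p^3 + 10.62*p^2 - 2.23*p - 8.47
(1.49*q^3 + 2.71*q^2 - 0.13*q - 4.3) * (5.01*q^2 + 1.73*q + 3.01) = 7.4649*q^5 + 16.1548*q^4 + 8.5219*q^3 - 13.6108*q^2 - 7.8303*q - 12.943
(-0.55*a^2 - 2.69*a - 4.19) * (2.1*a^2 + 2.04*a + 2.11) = -1.155*a^4 - 6.771*a^3 - 15.4471*a^2 - 14.2235*a - 8.8409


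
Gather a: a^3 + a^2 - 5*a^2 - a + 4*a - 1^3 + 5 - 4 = a^3 - 4*a^2 + 3*a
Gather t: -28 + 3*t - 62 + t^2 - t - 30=t^2 + 2*t - 120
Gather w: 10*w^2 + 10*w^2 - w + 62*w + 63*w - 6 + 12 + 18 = 20*w^2 + 124*w + 24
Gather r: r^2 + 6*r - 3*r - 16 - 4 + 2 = r^2 + 3*r - 18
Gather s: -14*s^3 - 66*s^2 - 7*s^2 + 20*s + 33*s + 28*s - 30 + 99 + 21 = -14*s^3 - 73*s^2 + 81*s + 90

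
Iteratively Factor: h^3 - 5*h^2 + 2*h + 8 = (h - 4)*(h^2 - h - 2) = (h - 4)*(h - 2)*(h + 1)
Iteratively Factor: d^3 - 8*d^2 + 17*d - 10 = (d - 1)*(d^2 - 7*d + 10) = (d - 2)*(d - 1)*(d - 5)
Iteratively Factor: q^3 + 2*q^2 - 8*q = (q - 2)*(q^2 + 4*q) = q*(q - 2)*(q + 4)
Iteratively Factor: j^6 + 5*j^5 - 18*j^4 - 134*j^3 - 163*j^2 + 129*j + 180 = (j - 1)*(j^5 + 6*j^4 - 12*j^3 - 146*j^2 - 309*j - 180) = (j - 1)*(j + 3)*(j^4 + 3*j^3 - 21*j^2 - 83*j - 60) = (j - 5)*(j - 1)*(j + 3)*(j^3 + 8*j^2 + 19*j + 12) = (j - 5)*(j - 1)*(j + 1)*(j + 3)*(j^2 + 7*j + 12) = (j - 5)*(j - 1)*(j + 1)*(j + 3)^2*(j + 4)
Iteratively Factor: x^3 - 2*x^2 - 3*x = (x + 1)*(x^2 - 3*x) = (x - 3)*(x + 1)*(x)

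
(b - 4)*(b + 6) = b^2 + 2*b - 24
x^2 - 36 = (x - 6)*(x + 6)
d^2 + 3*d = d*(d + 3)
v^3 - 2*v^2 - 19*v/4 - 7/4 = (v - 7/2)*(v + 1/2)*(v + 1)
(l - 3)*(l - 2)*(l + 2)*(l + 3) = l^4 - 13*l^2 + 36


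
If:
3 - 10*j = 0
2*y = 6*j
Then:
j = 3/10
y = 9/10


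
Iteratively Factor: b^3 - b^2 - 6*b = (b + 2)*(b^2 - 3*b) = (b - 3)*(b + 2)*(b)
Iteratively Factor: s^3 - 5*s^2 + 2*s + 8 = (s + 1)*(s^2 - 6*s + 8) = (s - 4)*(s + 1)*(s - 2)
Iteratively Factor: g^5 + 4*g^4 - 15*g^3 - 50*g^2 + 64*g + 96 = (g + 1)*(g^4 + 3*g^3 - 18*g^2 - 32*g + 96) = (g - 2)*(g + 1)*(g^3 + 5*g^2 - 8*g - 48) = (g - 3)*(g - 2)*(g + 1)*(g^2 + 8*g + 16) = (g - 3)*(g - 2)*(g + 1)*(g + 4)*(g + 4)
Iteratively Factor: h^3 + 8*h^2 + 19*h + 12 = (h + 1)*(h^2 + 7*h + 12) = (h + 1)*(h + 4)*(h + 3)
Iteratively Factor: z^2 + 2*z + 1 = (z + 1)*(z + 1)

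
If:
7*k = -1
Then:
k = -1/7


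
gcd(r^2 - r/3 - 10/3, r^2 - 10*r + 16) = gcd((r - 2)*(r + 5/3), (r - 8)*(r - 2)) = r - 2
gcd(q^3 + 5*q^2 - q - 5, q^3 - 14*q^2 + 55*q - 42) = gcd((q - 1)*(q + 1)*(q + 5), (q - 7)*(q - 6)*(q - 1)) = q - 1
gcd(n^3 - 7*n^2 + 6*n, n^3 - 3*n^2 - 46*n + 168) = n - 6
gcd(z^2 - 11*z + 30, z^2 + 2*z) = 1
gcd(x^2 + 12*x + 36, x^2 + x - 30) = x + 6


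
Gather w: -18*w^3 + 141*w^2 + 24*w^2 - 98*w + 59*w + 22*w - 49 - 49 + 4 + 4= -18*w^3 + 165*w^2 - 17*w - 90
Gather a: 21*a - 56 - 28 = 21*a - 84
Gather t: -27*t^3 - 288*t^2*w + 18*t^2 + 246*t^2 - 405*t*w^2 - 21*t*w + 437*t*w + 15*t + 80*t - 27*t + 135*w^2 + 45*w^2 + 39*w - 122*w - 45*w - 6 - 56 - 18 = -27*t^3 + t^2*(264 - 288*w) + t*(-405*w^2 + 416*w + 68) + 180*w^2 - 128*w - 80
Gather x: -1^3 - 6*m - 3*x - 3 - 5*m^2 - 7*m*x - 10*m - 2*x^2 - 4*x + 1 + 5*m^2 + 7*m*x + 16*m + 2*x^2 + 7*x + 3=0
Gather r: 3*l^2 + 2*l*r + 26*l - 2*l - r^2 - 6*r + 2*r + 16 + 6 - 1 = 3*l^2 + 24*l - r^2 + r*(2*l - 4) + 21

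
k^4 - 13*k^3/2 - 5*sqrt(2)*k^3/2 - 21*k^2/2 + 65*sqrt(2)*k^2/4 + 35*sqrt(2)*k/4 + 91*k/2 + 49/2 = (k - 7)*(k + 1/2)*(k - 7*sqrt(2)/2)*(k + sqrt(2))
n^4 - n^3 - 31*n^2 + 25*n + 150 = (n - 5)*(n - 3)*(n + 2)*(n + 5)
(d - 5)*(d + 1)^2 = d^3 - 3*d^2 - 9*d - 5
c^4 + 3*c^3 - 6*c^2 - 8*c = c*(c - 2)*(c + 1)*(c + 4)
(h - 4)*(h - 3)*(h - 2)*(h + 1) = h^4 - 8*h^3 + 17*h^2 + 2*h - 24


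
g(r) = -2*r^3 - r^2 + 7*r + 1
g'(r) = -6*r^2 - 2*r + 7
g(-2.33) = 4.56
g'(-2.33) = -20.91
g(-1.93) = -1.86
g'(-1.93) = -11.49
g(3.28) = -57.37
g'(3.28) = -64.11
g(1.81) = -1.47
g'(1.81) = -16.28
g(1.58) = 1.67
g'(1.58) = -11.14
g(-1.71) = -3.89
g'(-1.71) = -7.12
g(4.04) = -118.92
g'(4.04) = -99.01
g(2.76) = -29.35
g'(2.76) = -44.23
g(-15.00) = 6421.00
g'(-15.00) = -1313.00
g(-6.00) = 355.00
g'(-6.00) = -197.00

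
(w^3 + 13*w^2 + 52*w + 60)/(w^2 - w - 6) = (w^2 + 11*w + 30)/(w - 3)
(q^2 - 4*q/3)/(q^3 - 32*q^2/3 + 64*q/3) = (3*q - 4)/(3*q^2 - 32*q + 64)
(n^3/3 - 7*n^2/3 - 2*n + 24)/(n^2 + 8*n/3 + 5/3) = (n^3 - 7*n^2 - 6*n + 72)/(3*n^2 + 8*n + 5)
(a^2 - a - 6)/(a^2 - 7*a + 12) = (a + 2)/(a - 4)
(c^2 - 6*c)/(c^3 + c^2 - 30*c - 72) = c/(c^2 + 7*c + 12)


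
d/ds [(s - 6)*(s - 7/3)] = 2*s - 25/3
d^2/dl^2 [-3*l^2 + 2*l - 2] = -6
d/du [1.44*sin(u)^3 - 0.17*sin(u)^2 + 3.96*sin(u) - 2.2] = (4.32*sin(u)^2 - 0.34*sin(u) + 3.96)*cos(u)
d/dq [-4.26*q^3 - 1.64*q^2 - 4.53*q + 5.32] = -12.78*q^2 - 3.28*q - 4.53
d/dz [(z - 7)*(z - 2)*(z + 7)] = 3*z^2 - 4*z - 49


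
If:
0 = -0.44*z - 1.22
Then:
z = -2.77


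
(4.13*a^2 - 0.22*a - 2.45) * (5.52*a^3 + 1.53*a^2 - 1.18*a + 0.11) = 22.7976*a^5 + 5.1045*a^4 - 18.734*a^3 - 3.0346*a^2 + 2.8668*a - 0.2695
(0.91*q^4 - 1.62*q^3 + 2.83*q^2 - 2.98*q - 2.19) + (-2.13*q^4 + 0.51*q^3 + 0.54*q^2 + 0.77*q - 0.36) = -1.22*q^4 - 1.11*q^3 + 3.37*q^2 - 2.21*q - 2.55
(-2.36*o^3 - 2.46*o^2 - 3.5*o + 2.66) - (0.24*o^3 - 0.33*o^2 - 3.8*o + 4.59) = -2.6*o^3 - 2.13*o^2 + 0.3*o - 1.93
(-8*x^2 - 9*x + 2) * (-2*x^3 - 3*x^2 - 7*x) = 16*x^5 + 42*x^4 + 79*x^3 + 57*x^2 - 14*x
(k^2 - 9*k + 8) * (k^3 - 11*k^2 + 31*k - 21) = k^5 - 20*k^4 + 138*k^3 - 388*k^2 + 437*k - 168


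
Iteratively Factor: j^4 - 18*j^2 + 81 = (j + 3)*(j^3 - 3*j^2 - 9*j + 27) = (j - 3)*(j + 3)*(j^2 - 9) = (j - 3)*(j + 3)^2*(j - 3)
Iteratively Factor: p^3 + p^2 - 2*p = (p)*(p^2 + p - 2) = p*(p - 1)*(p + 2)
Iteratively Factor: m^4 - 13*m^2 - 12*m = (m - 4)*(m^3 + 4*m^2 + 3*m) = (m - 4)*(m + 3)*(m^2 + m) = m*(m - 4)*(m + 3)*(m + 1)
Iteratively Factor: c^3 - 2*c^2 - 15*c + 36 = (c - 3)*(c^2 + c - 12) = (c - 3)^2*(c + 4)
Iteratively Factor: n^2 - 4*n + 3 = (n - 3)*(n - 1)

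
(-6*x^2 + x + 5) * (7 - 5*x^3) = 30*x^5 - 5*x^4 - 25*x^3 - 42*x^2 + 7*x + 35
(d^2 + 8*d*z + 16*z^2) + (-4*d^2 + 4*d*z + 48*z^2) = -3*d^2 + 12*d*z + 64*z^2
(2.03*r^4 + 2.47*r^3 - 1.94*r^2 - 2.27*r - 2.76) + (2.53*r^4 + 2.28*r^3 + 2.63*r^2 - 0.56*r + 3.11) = 4.56*r^4 + 4.75*r^3 + 0.69*r^2 - 2.83*r + 0.35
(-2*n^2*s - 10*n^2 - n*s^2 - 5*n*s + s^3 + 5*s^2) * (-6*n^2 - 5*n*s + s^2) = 12*n^4*s + 60*n^4 + 16*n^3*s^2 + 80*n^3*s - 3*n^2*s^3 - 15*n^2*s^2 - 6*n*s^4 - 30*n*s^3 + s^5 + 5*s^4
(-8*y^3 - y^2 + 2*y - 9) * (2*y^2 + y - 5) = -16*y^5 - 10*y^4 + 43*y^3 - 11*y^2 - 19*y + 45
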